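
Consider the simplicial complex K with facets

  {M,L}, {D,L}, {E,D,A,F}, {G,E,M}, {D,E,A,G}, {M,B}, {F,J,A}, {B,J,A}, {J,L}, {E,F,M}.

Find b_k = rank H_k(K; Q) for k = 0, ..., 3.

b_0 = 1, b_1 = 3, b_2 = 0, b_3 = 0.

Take the total order A < B < D < E < F < G < J < L < M on the vertex set. Then K (dimension 3) consists of the simplices:

  0-simplices (9): A, B, D, E, F, G, J, L, M
  1-simplices (20): AB, AD, AE, AF, AG, AJ, BJ, BM, DE, DF, DG, DL, EF, EG, EM, FJ, FM, GM, JL, LM
  2-simplices (11): ABJ, ADE, ADF, ADG, AEF, AEG, AFJ, DEF, DEG, EFM, EGM
  3-simplices (2): ADEF, ADEG

so the chain groups are C_0 ≅ Z^9, C_1 ≅ Z^20, C_2 ≅ Z^11, C_3 ≅ Z^2.

∂_1: C_1 → C_0 sends each edge [p,q] (with p < q) to q − p. For instance
  ∂DF = F − D.
This gives a 9×20 integer matrix of rank 8; reducing to Smith normal form yields diagonal entries (1,1,1,1,1,1,1,1).

∂_2: C_2 → C_1 acts by ∂[p,q,r] = [q,r] − [p,r] + [p,q]. For instance
  ∂DEF = EF − DF + DE,
  ∂DEG = EG − DG + DE.
As a 20×11 matrix over Z this has rank 9, with invariant factors (1,1,1,1,1,1,1,1,1).

The boundary map ∂_3: C_3 → C_2 sends each 3-simplex σ to the alternating sum Σ_i (−1)^i (σ with its i-th vertex removed). For instance
  ∂ADEF = DEF − AEF + ADF − ADE,
  ∂ADEG = DEG − AEG + ADG − ADE.
The 11×2 boundary matrix has rank 2 and Smith normal form diag(1,1).

Now H_k = ker ∂_k / im ∂_{k+1}, so:

  H_0: rank C_0 − rank ∂_1 = 9 − 8 = 1, and the invariant factors of ∂_1 are all 1, so H_0 ≅ Z.
  H_1: rank ker ∂_1 − rank ∂_2 = (20 − 8) − 9 = 3, and the invariant factors of ∂_2 are all 1, so H_1 ≅ Z^3.
  H_2: rank ker ∂_2 − rank ∂_3 = (11 − 9) − 2 = 0, and the invariant factors of ∂_3 are all 1, so H_2 ≅ 0.
  H_3: rank ker ∂_3 − rank ∂_4 = (2 − 2) − 0 = 0, and there is no ∂_4, so H_3 ≅ 0.

As a check, the Euler characteristic is 9 − 20 + 11 − 2 = -2, which agrees with 1 − 3 + 0 − 0 = -2.

Hence the Betti numbers are b_0 = 1, b_1 = 3, b_2 = 0, b_3 = 0.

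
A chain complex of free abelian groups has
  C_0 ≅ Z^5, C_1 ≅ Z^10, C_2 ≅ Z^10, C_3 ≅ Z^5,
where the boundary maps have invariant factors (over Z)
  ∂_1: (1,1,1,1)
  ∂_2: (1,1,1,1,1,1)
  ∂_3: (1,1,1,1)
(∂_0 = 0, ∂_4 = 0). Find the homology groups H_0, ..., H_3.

H_0 = Z,  H_1 = 0,  H_2 = 0,  H_3 = Z.

H_0: b_0 = 5 − 0 − 4 = 1; torsion from ∂_1 factors > 1: none. So H_0 = Z.
H_1: b_1 = 10 − 4 − 6 = 0; torsion from ∂_2 factors > 1: none. So H_1 = 0.
H_2: b_2 = 10 − 6 − 4 = 0; torsion from ∂_3 factors > 1: none. So H_2 = 0.
H_3: b_3 = 5 − 4 − 0 = 1; torsion from ∂_4 factors > 1: none. So H_3 = Z.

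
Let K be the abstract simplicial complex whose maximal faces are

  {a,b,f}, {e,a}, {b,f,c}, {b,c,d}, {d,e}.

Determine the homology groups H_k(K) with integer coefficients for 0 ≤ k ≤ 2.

We work with the vertex ordering a < b < c < d < e < f. The simplices of K, each written with vertices in increasing order, are:

  0-simplices (6): a, b, c, d, e, f
  1-simplices (9): ab, ae, af, bc, bd, bf, cd, cf, de
  2-simplices (3): abf, bcd, bcf

Hence C_0 ≅ Z^6, C_1 ≅ Z^9, C_2 ≅ Z^3.

∂_1: C_1 → C_0 sends each edge [p,q] (with p < q) to q − p. For instance
  ∂de = e − d.
As a 6×9 matrix over Z this has rank 5, with invariant factors (1,1,1,1,1).

∂_2: C_2 → C_1 sends each 2-simplex [p,q,r] to [q,r] − [p,r] + [p,q]. For instance
  ∂bcf = cf − bf + bc,
  ∂bcd = cd − bd + bc.
As a 9×3 matrix over Z this has rank 3, with invariant factors (1,1,1).

From H_k ≅ ker(∂_k) / im(∂_{k+1}) we obtain:

  H_0: rank C_0 − rank ∂_1 = 6 − 5 = 1, and the invariant factors of ∂_1 are all 1, so H_0 ≅ Z.
  H_1: rank ker ∂_1 − rank ∂_2 = (9 − 5) − 3 = 1, and the invariant factors of ∂_2 are all 1, so H_1 ≅ Z.
  H_2: rank ker ∂_2 − rank ∂_3 = (3 − 3) − 0 = 0, and there is no ∂_3, so H_2 ≅ 0.

H_0 ≅ Z,  H_1 ≅ Z,  H_2 = 0.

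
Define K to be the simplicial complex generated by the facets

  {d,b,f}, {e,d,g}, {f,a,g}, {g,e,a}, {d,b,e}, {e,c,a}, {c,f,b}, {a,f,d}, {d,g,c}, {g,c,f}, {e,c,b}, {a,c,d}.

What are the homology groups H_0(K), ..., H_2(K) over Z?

H_0 = Z,  H_1 = Z/2Z,  H_2 = 0.

Order the vertices as a < b < c < d < e < f < g. Listing each simplex with vertices in this order, K has dimension 2 with simplices:

  0-simplices (7): a, b, c, d, e, f, g
  1-simplices (18): ac, ad, ae, af, ag, bc, bd, be, bf, cd, ce, cf, cg, de, df, dg, eg, fg
  2-simplices (12): acd, ace, adf, aeg, afg, bce, bcf, bde, bdf, cdg, cfg, deg

Hence C_0 ≅ Z^7, C_1 ≅ Z^18, C_2 ≅ Z^12.

Boundary ∂_1: C_1 → C_0 sends each edge [p,q] (with p < q) to q − p. For instance
  ∂ce = e − c.
As a 7×18 matrix over Z this has rank 6, with invariant factors (1,1,1,1,1,1).

∂_2: C_2 → C_1 maps a triangle to the signed sum of its edges. For instance
  ∂bcf = cf − bf + bc,
  ∂bce = ce − be + bc.
As a 18×12 matrix over Z this has rank 12, with invariant factors (1,1,1,1,1,1,1,1,1,1,1,2).

From H_k ≅ ker(∂_k) / im(∂_{k+1}) we obtain:

  H_0: rank C_0 − rank ∂_1 = 7 − 6 = 1, and the invariant factors of ∂_1 are all 1, so H_0 = Z.
  H_1: rank ker ∂_1 − rank ∂_2 = (18 − 6) − 12 = 0, and ∂_2 has invariant factor 2 > 1, so H_1 = Z/2Z.
  H_2: rank ker ∂_2 − rank ∂_3 = (12 − 12) − 0 = 0, and there is no ∂_3, so H_2 = 0.

As a check, the Euler characteristic is 7 − 18 + 12 = 1, which agrees with 1 − 0 + 0 = 1.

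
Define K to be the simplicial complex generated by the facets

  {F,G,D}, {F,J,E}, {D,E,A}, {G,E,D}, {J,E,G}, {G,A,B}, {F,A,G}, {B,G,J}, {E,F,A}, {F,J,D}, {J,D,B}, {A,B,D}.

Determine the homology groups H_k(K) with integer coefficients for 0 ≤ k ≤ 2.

Take the total order A < B < D < E < F < G < J on the vertex set. Then K (dimension 2) consists of the simplices:

  0-simplices (7): A, B, D, E, F, G, J
  1-simplices (18): AB, AD, AE, AF, AG, BD, BG, BJ, DE, DF, DG, DJ, EF, EG, EJ, FG, FJ, GJ
  2-simplices (12): ABD, ABG, ADE, AEF, AFG, BDJ, BGJ, DEG, DFG, DFJ, EFJ, EGJ

giving chain groups C_0 ≅ Z^7, C_1 ≅ Z^18, C_2 ≅ Z^12.

The boundary map ∂_1: C_1 → C_0 is given by ∂[p,q] = [q] − [p].
The 7×18 boundary matrix has rank 6 and Smith normal form diag(1,1,1,1,1,1).

∂_2: C_2 → C_1 maps a triangle to the signed sum of its edges. For instance
  ∂ADE = DE − AE + AD,
  ∂DFG = FG − DG + DF.
The 18×12 boundary matrix has rank 12 and Smith normal form diag(1,1,1,1,1,1,1,1,1,1,1,2).

From H_k ≅ ker(∂_k) / im(∂_{k+1}) we obtain:

  H_0: rank C_0 − rank ∂_1 = 7 − 6 = 1, and the invariant factors of ∂_1 are all 1, so H_0 ≅ Z.
  H_1: rank ker ∂_1 − rank ∂_2 = (18 − 6) − 12 = 0, and ∂_2 has invariant factor 2 > 1, so H_1 ≅ Z/2.
  H_2: rank ker ∂_2 − rank ∂_3 = (12 − 12) − 0 = 0, and there is no ∂_3, so H_2 ≅ 0.

(K is a triangulation of the real projective plane RP^2.)

H_0 ≅ Z,  H_1 ≅ Z/2,  H_2 = 0.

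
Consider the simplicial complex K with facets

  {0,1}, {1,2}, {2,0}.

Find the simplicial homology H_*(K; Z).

H_0 ≅ Z,  H_1 ≅ Z.

K has 3 vertices, 3 edges.
rank ∂_0 = 0, rank ∂_1 = 2 ⇒ b_0 = 3 − 0 − 2 = 1; all invariant factors of ∂_1 are 1 so no torsion. So H_0 ≅ Z.
rank ∂_1 = 2, rank ∂_2 = 0 ⇒ b_1 = 3 − 2 − 0 = 1. So H_1 ≅ Z.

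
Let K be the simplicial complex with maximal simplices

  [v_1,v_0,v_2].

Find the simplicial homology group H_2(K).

We work with the vertex ordering v_0 < v_1 < v_2. The simplices of K, each written with vertices in increasing order, are:

  0-simplices (3): [v_0], [v_1], [v_2]
  1-simplices (3): [v_0,v_1], [v_0,v_2], [v_1,v_2]
  2-simplices (1): [v_0,v_1,v_2]

Hence C_0 ≅ Z^3, C_1 ≅ Z^3, C_2 ≅ Z^1.

The boundary map ∂_1: C_1 → C_0 is given by ∂[p,q] = [q] − [p]. For instance
  ∂[v_0,v_2] = [v_2] − [v_0].
This gives a 3×3 integer matrix of rank 2; reducing to Smith normal form yields diagonal entries (1,1).

∂_2: C_2 → C_1 sends each 2-simplex [p,q,r] to [q,r] − [p,r] + [p,q]. For instance
  ∂[v_0,v_1,v_2] = [v_1,v_2] − [v_0,v_2] + [v_0,v_1].
This gives a 3×1 integer matrix of rank 1; reducing to Smith normal form yields diagonal entries (1).

Now H_k = ker ∂_k / im ∂_{k+1}, so:

  H_2: rank ker ∂_2 − rank ∂_3 = (1 − 1) − 0 = 0, and there is no ∂_3, so H_2 = 0.

H_2 = 0.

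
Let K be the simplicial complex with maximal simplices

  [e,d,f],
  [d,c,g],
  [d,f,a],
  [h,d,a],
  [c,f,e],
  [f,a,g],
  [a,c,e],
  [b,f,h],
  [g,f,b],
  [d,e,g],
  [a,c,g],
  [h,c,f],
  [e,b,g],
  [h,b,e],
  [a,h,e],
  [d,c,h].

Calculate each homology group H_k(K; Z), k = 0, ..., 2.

H_0 ≅ Z,  H_1 ≅ Z^2,  H_2 ≅ Z.

Order the vertices as a < b < c < d < e < f < g < h. Listing each simplex with vertices in this order, K has dimension 2 with simplices:

  0-simplices (8): a, b, c, d, e, f, g, h
  1-simplices (24): ac, ad, ae, af, ag, ah, be, bf, bg, bh, cd, ce, cf, cg, ch, de, df, dg, dh, ef, eg, eh, fg, fh
  2-simplices (16): ace, acg, adf, adh, aeh, afg, beg, beh, bfg, bfh, cdg, cdh, cef, cfh, def, deg

so the chain groups are C_0 ≅ Z^8, C_1 ≅ Z^24, C_2 ≅ Z^16.

The boundary map ∂_1: C_1 → C_0 sends each edge [p,q] (with p < q) to q − p. For instance
  ∂bh = h − b.
The 8×24 boundary matrix has rank 7 and Smith normal form diag(1,1,1,1,1,1,1).

∂_2: C_2 → C_1 maps a triangle to the signed sum of its edges. For instance
  ∂beg = eg − bg + be,
  ∂cef = ef − cf + ce.
This gives a 24×16 integer matrix of rank 15; reducing to Smith normal form yields diagonal entries (1,1,1,1,1,1,1,1,1,1,1,1,1,1,1).

Now H_k = ker ∂_k / im ∂_{k+1}, so:

  H_0: rank C_0 − rank ∂_1 = 8 − 7 = 1, and the invariant factors of ∂_1 are all 1, so H_0 = Z.
  H_1: rank ker ∂_1 − rank ∂_2 = (24 − 7) − 15 = 2, and the invariant factors of ∂_2 are all 1, so H_1 = Z^2.
  H_2: rank ker ∂_2 − rank ∂_3 = (16 − 15) − 0 = 1, and there is no ∂_3, so H_2 = Z.

(K is a triangulation of the torus T^2.)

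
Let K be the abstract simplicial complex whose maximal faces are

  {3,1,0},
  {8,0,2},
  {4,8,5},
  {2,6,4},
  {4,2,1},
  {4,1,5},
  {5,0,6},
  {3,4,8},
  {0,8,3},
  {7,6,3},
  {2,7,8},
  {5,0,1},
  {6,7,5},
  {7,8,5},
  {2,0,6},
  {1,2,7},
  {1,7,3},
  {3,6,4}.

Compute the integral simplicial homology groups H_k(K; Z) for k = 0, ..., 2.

H_0 ≅ Z,  H_1 ≅ Z^2,  H_2 ≅ Z.

Order the vertices as 0 < 1 < 2 < 3 < 4 < 5 < 6 < 7 < 8. Listing each simplex with vertices in this order, K has dimension 2 with simplices:

  0-simplices (9): [0], [1], [2], [3], [4], [5], [6], [7], [8]
  1-simplices (27): (27 of them)
  2-simplices (18): [0,1,3], [0,1,5], [0,2,6], [0,2,8], [0,3,8], [0,5,6], [1,2,4], [1,2,7], [1,3,7], [1,4,5], [2,4,6], [2,7,8], [3,4,6], [3,4,8], [3,6,7], [4,5,8], [5,6,7], [5,7,8]

so the chain groups are C_0 ≅ Z^9, C_1 ≅ Z^27, C_2 ≅ Z^18.

The boundary map ∂_1: C_1 → C_0 is given by ∂[p,q] = [q] − [p].
This gives a 9×27 integer matrix of rank 8; reducing to Smith normal form yields diagonal entries (1,1,1,1,1,1,1,1).

Boundary ∂_2: C_2 → C_1 acts by ∂[p,q,r] = [q,r] − [p,r] + [p,q]. For instance
  ∂[1,2,7] = [2,7] − [1,7] + [1,2],
  ∂[2,4,6] = [4,6] − [2,6] + [2,4].
The 27×18 boundary matrix has rank 17 and Smith normal form diag(1,1,1,1,1,1,1,1,1,1,1,1,1,1,1,1,1).

From H_k ≅ ker(∂_k) / im(∂_{k+1}) we obtain:

  H_0: rank C_0 − rank ∂_1 = 9 − 8 = 1, and the invariant factors of ∂_1 are all 1, so H_0 ≅ Z.
  H_1: rank ker ∂_1 − rank ∂_2 = (27 − 8) − 17 = 2, and the invariant factors of ∂_2 are all 1, so H_1 ≅ Z^2.
  H_2: rank ker ∂_2 − rank ∂_3 = (18 − 17) − 0 = 1, and there is no ∂_3, so H_2 ≅ Z.

As a check, the Euler characteristic is 9 − 27 + 18 = 0, which agrees with 1 − 2 + 1 = 0.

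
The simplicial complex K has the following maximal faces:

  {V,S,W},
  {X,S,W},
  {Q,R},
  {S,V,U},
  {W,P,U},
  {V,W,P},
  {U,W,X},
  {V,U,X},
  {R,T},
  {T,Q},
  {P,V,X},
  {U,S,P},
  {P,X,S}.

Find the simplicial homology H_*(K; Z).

H_0 = Z^2,  H_1 = Z × Z/2,  H_2 = 0.

Order the vertices as P < Q < R < S < T < U < V < W < X. Listing each simplex with vertices in this order, K has dimension 2 with simplices:

  0-simplices (9): P, Q, R, S, T, U, V, W, X
  1-simplices (18): PS, PU, PV, PW, PX, QR, QT, RT, SU, SV, SW, SX, UV, UW, UX, VW, VX, WX
  2-simplices (10): PSU, PSX, PUW, PVW, PVX, SUV, SVW, SWX, UVX, UWX

Hence C_0 ≅ Z^9, C_1 ≅ Z^18, C_2 ≅ Z^10.

Boundary ∂_1: C_1 → C_0 is given by ∂[p,q] = [q] − [p]. For instance
  ∂PX = X − P.
The 9×18 boundary matrix has rank 7 and Smith normal form diag(1,1,1,1,1,1,1).

Boundary ∂_2: C_2 → C_1 sends each 2-simplex [p,q,r] to [q,r] − [p,r] + [p,q]. For instance
  ∂PVX = VX − PX + PV,
  ∂UWX = WX − UX + UW.
This gives a 18×10 integer matrix of rank 10; reducing to Smith normal form yields diagonal entries (1,1,1,1,1,1,1,1,1,2).

Now H_k = ker ∂_k / im ∂_{k+1}, so:

  H_0: rank C_0 − rank ∂_1 = 9 − 7 = 2, and the invariant factors of ∂_1 are all 1, so H_0 ≅ Z^2.
  H_1: rank ker ∂_1 − rank ∂_2 = (18 − 7) − 10 = 1, and ∂_2 has invariant factor 2 > 1, so H_1 ≅ Z × Z/2.
  H_2: rank ker ∂_2 − rank ∂_3 = (10 − 10) − 0 = 0, and there is no ∂_3, so H_2 ≅ 0.

(K is a triangulation of the disjoint union of the circle S^1 and the real projective plane RP^2.)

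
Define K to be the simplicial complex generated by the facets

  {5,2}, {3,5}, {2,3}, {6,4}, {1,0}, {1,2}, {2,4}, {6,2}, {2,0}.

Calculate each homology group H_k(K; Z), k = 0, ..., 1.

Take the total order 0 < 1 < 2 < 3 < 4 < 5 < 6 on the vertex set. Then K (dimension 1) consists of the simplices:

  0-simplices (7): [0], [1], [2], [3], [4], [5], [6]
  1-simplices (9): [0,1], [0,2], [1,2], [2,3], [2,4], [2,5], [2,6], [3,5], [4,6]

Hence C_0 ≅ Z^7, C_1 ≅ Z^9.

Boundary ∂_1: C_1 → C_0 sends each edge [p,q] (with p < q) to q − p. For instance
  ∂[2,6] = [6] − [2].
The resulting 7×9 matrix has rank 6, and its Smith normal form has invariant factors (1,1,1,1,1,1).

Reading off H_k = ker ∂_k / im ∂_{k+1}:

  H_0: rank C_0 − rank ∂_1 = 7 − 6 = 1, and the invariant factors of ∂_1 are all 1, so H_0 ≅ Z.
  H_1: rank ker ∂_1 − rank ∂_2 = (9 − 6) − 0 = 3, and there is no ∂_2, so H_1 ≅ Z^3.

H_0 = Z,  H_1 = Z^3.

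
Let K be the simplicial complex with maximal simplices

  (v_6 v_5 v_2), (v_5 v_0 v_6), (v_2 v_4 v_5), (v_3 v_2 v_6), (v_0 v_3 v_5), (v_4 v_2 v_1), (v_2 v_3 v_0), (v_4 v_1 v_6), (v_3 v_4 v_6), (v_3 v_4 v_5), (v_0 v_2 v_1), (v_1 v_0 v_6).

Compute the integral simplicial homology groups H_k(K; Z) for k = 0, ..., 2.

Order the vertices as v_0 < v_1 < v_2 < v_3 < v_4 < v_5 < v_6. Listing each simplex with vertices in this order, K has dimension 2 with simplices:

  0-simplices (7): [v_0], [v_1], [v_2], [v_3], [v_4], [v_5], [v_6]
  1-simplices (18): (18 of them)
  2-simplices (12): (12 of them)

giving chain groups C_0 ≅ Z^7, C_1 ≅ Z^18, C_2 ≅ Z^12.

The boundary map ∂_1: C_1 → C_0 maps an edge to its endpoints' difference, ∂[p,q] = q − p.
The resulting 7×18 matrix has rank 6, and its Smith normal form has invariant factors (1,1,1,1,1,1).

The boundary map ∂_2: C_2 → C_1 maps a triangle to the signed sum of its edges. For instance
  ∂[v_1,v_2,v_4] = [v_2,v_4] − [v_1,v_4] + [v_1,v_2],
  ∂[v_0,v_1,v_6] = [v_1,v_6] − [v_0,v_6] + [v_0,v_1].
This gives a 18×12 integer matrix of rank 12; reducing to Smith normal form yields diagonal entries (1,1,1,1,1,1,1,1,1,1,1,2).

Computing H_k = (kernel of ∂_k) / (image of ∂_{k+1}):

  H_0: rank C_0 − rank ∂_1 = 7 − 6 = 1, and the invariant factors of ∂_1 are all 1, so H_0 = Z.
  H_1: rank ker ∂_1 − rank ∂_2 = (18 − 6) − 12 = 0, and ∂_2 has invariant factor 2 > 1, so H_1 = Z/2Z.
  H_2: rank ker ∂_2 − rank ∂_3 = (12 − 12) − 0 = 0, and there is no ∂_3, so H_2 = 0.

(K is a triangulation of the real projective plane RP^2.)

H_0 ≅ Z,  H_1 ≅ Z/2Z,  H_2 = 0.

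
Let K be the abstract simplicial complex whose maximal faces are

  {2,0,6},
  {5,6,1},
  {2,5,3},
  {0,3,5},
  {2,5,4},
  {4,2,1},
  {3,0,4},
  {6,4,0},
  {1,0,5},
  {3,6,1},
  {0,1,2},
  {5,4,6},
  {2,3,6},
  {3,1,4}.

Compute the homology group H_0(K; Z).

H_0 ≅ Z.

We work with the vertex ordering 0 < 1 < 2 < 3 < 4 < 5 < 6. The simplices of K, each written with vertices in increasing order, are:

  0-simplices (7): [0], [1], [2], [3], [4], [5], [6]
  1-simplices (21): [0,1], [0,2], [0,3], [0,4], [0,5], [0,6], [1,2], [1,3], [1,4], [1,5], [1,6], [2,3], [2,4], [2,5], [2,6], [3,4], [3,5], [3,6], [4,5], [4,6], [5,6]
  2-simplices (14): [0,1,2], [0,1,5], [0,2,6], [0,3,4], [0,3,5], [0,4,6], [1,2,4], [1,3,4], [1,3,6], [1,5,6], [2,3,5], [2,3,6], [2,4,5], [4,5,6]

so the chain groups are C_0 ≅ Z^7, C_1 ≅ Z^21, C_2 ≅ Z^14.

Boundary ∂_1: C_1 → C_0 sends each edge [p,q] (with p < q) to q − p.
As a 7×21 matrix over Z this has rank 6, with invariant factors (1,1,1,1,1,1).

The boundary map ∂_2: C_2 → C_1 maps a triangle to the signed sum of its edges. For instance
  ∂[2,4,5] = [4,5] − [2,5] + [2,4],
  ∂[1,2,4] = [2,4] − [1,4] + [1,2].
The 21×14 boundary matrix has rank 13 and Smith normal form diag(1,1,1,1,1,1,1,1,1,1,1,1,1).

Now H_k = ker ∂_k / im ∂_{k+1}, so:

  H_0: rank C_0 − rank ∂_1 = 7 − 6 = 1, and the invariant factors of ∂_1 are all 1, so H_0 ≅ Z.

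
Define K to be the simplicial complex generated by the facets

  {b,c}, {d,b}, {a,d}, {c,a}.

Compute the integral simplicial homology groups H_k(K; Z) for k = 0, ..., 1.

We work with the vertex ordering a < b < c < d. The simplices of K, each written with vertices in increasing order, are:

  0-simplices (4): a, b, c, d
  1-simplices (4): ac, ad, bc, bd

so the chain groups are C_0 ≅ Z^4, C_1 ≅ Z^4.

∂_1: C_1 → C_0 is given by ∂[p,q] = [q] − [p]. For instance
  ∂bd = d − b.
The 4×4 boundary matrix has rank 3 and Smith normal form diag(1,1,1).

Computing H_k = (kernel of ∂_k) / (image of ∂_{k+1}):

  H_0: rank C_0 − rank ∂_1 = 4 − 3 = 1, and the invariant factors of ∂_1 are all 1, so H_0 = Z.
  H_1: rank ker ∂_1 − rank ∂_2 = (4 − 3) − 0 = 1, and there is no ∂_2, so H_1 = Z.

H_0 = Z,  H_1 = Z.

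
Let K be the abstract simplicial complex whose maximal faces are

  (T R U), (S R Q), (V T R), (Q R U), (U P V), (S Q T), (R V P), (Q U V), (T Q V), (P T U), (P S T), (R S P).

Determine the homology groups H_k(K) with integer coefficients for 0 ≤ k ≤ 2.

H_0 ≅ Z,  H_1 ≅ Z/2,  H_2 = 0.

Fix the vertex order P < Q < R < S < T < U < V and write every simplex with vertices in increasing order. Then dim K = 2 and the simplices of K are:

  0-simplices (7): P, Q, R, S, T, U, V
  1-simplices (18): PR, PS, PT, PU, PV, QR, QS, QT, QU, QV, RS, RT, RU, RV, ST, TU, TV, UV
  2-simplices (12): PRS, PRV, PST, PTU, PUV, QRS, QRU, QST, QTV, QUV, RTU, RTV

giving chain groups C_0 ≅ Z^7, C_1 ≅ Z^18, C_2 ≅ Z^12.

Boundary ∂_1: C_1 → C_0 maps an edge to its endpoints' difference, ∂[p,q] = q − p. For instance
  ∂PT = T − P.
This gives a 7×18 integer matrix of rank 6; reducing to Smith normal form yields diagonal entries (1,1,1,1,1,1).

Boundary ∂_2: C_2 → C_1 sends each 2-simplex [p,q,r] to [q,r] − [p,r] + [p,q]. For instance
  ∂QTV = TV − QV + QT,
  ∂PST = ST − PT + PS.
As a 18×12 matrix over Z this has rank 12, with invariant factors (1,1,1,1,1,1,1,1,1,1,1,2).

Reading off H_k = ker ∂_k / im ∂_{k+1}:

  H_0: rank C_0 − rank ∂_1 = 7 − 6 = 1, and the invariant factors of ∂_1 are all 1, so H_0 ≅ Z.
  H_1: rank ker ∂_1 − rank ∂_2 = (18 − 6) − 12 = 0, and ∂_2 has invariant factor 2 > 1, so H_1 ≅ Z/2.
  H_2: rank ker ∂_2 − rank ∂_3 = (12 − 12) − 0 = 0, and there is no ∂_3, so H_2 ≅ 0.

(K is a triangulation of the real projective plane RP^2.)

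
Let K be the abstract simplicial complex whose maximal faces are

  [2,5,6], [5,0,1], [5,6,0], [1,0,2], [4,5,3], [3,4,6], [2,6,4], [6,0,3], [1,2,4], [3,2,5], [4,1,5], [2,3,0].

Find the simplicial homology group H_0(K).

H_0 ≅ Z.

Fix the vertex order 0 < 1 < 2 < 3 < 4 < 5 < 6 and write every simplex with vertices in increasing order. Then dim K = 2 and the simplices of K are:

  0-simplices (7): [0], [1], [2], [3], [4], [5], [6]
  1-simplices (18): [0,1], [0,2], [0,3], [0,5], [0,6], [1,2], [1,4], [1,5], [2,3], [2,4], [2,5], [2,6], [3,4], [3,5], [3,6], [4,5], [4,6], [5,6]
  2-simplices (12): [0,1,2], [0,1,5], [0,2,3], [0,3,6], [0,5,6], [1,2,4], [1,4,5], [2,3,5], [2,4,6], [2,5,6], [3,4,5], [3,4,6]

so the chain groups are C_0 ≅ Z^7, C_1 ≅ Z^18, C_2 ≅ Z^12.

∂_1: C_1 → C_0 sends each edge [p,q] (with p < q) to q − p.
As a 7×18 matrix over Z this has rank 6, with invariant factors (1,1,1,1,1,1).

Boundary ∂_2: C_2 → C_1 maps a triangle to the signed sum of its edges. For instance
  ∂[0,5,6] = [5,6] − [0,6] + [0,5],
  ∂[0,3,6] = [3,6] − [0,6] + [0,3].
As a 18×12 matrix over Z this has rank 12, with invariant factors (1,1,1,1,1,1,1,1,1,1,1,2).

From H_k ≅ ker(∂_k) / im(∂_{k+1}) we obtain:

  H_0: rank C_0 − rank ∂_1 = 7 − 6 = 1, and the invariant factors of ∂_1 are all 1, so H_0 = Z.

(K is a triangulation of the real projective plane RP^2.)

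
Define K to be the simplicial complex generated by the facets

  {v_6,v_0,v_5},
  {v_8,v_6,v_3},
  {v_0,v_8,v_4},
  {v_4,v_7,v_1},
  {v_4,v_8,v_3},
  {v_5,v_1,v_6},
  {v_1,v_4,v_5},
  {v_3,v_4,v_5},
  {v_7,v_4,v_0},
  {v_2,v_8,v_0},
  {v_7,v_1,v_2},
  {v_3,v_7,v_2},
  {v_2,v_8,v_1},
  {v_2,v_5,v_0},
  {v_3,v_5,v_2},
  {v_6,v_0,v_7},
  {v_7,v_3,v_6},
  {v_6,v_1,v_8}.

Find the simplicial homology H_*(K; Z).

H_0 ≅ Z,  H_1 ≅ Z^2,  H_2 ≅ Z.

We work with the vertex ordering v_0 < v_1 < v_2 < v_3 < v_4 < v_5 < v_6 < v_7 < v_8. The simplices of K, each written with vertices in increasing order, are:

  0-simplices (9): [v_0], [v_1], [v_2], [v_3], [v_4], [v_5], [v_6], [v_7], [v_8]
  1-simplices (27): (27 of them)
  2-simplices (18): (18 of them)

Hence C_0 ≅ Z^9, C_1 ≅ Z^27, C_2 ≅ Z^18.

∂_1: C_1 → C_0 is given by ∂[p,q] = [q] − [p].
The 9×27 boundary matrix has rank 8 and Smith normal form diag(1,1,1,1,1,1,1,1).

∂_2: C_2 → C_1 sends each 2-simplex [p,q,r] to [q,r] − [p,r] + [p,q]. For instance
  ∂[v_1,v_2,v_8] = [v_2,v_8] − [v_1,v_8] + [v_1,v_2],
  ∂[v_1,v_4,v_5] = [v_4,v_5] − [v_1,v_5] + [v_1,v_4].
This gives a 27×18 integer matrix of rank 17; reducing to Smith normal form yields diagonal entries (1,1,1,1,1,1,1,1,1,1,1,1,1,1,1,1,1).

Reading off H_k = ker ∂_k / im ∂_{k+1}:

  H_0: rank C_0 − rank ∂_1 = 9 − 8 = 1, and the invariant factors of ∂_1 are all 1, so H_0 ≅ Z.
  H_1: rank ker ∂_1 − rank ∂_2 = (27 − 8) − 17 = 2, and the invariant factors of ∂_2 are all 1, so H_1 ≅ Z^2.
  H_2: rank ker ∂_2 − rank ∂_3 = (18 − 17) − 0 = 1, and there is no ∂_3, so H_2 ≅ Z.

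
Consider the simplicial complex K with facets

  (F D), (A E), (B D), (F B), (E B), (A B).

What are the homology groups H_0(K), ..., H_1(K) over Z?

H_0 ≅ Z,  H_1 ≅ Z^2.

We work with the vertex ordering A < B < D < E < F. The simplices of K, each written with vertices in increasing order, are:

  0-simplices (5): A, B, D, E, F
  1-simplices (6): AB, AE, BD, BE, BF, DF

giving chain groups C_0 ≅ Z^5, C_1 ≅ Z^6.

The boundary map ∂_1: C_1 → C_0 is given by ∂[p,q] = [q] − [p]. For instance
  ∂AE = E − A.
The resulting 5×6 matrix has rank 4, and its Smith normal form has invariant factors (1,1,1,1).

Reading off H_k = ker ∂_k / im ∂_{k+1}:

  H_0: rank C_0 − rank ∂_1 = 5 − 4 = 1, and the invariant factors of ∂_1 are all 1, so H_0 ≅ Z.
  H_1: rank ker ∂_1 − rank ∂_2 = (6 − 4) − 0 = 2, and there is no ∂_2, so H_1 ≅ Z^2.

As a check, the Euler characteristic is 5 − 6 = -1, which agrees with 1 − 2 = -1.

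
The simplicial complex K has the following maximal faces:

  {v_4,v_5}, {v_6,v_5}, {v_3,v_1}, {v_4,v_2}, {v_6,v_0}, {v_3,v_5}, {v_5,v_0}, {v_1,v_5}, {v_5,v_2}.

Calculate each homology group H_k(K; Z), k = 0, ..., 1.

Order the vertices as v_0 < v_1 < v_2 < v_3 < v_4 < v_5 < v_6. Listing each simplex with vertices in this order, K has dimension 1 with simplices:

  0-simplices (7): [v_0], [v_1], [v_2], [v_3], [v_4], [v_5], [v_6]
  1-simplices (9): [v_0,v_5], [v_0,v_6], [v_1,v_3], [v_1,v_5], [v_2,v_4], [v_2,v_5], [v_3,v_5], [v_4,v_5], [v_5,v_6]

so the chain groups are C_0 ≅ Z^7, C_1 ≅ Z^9.

∂_1: C_1 → C_0 sends each edge [p,q] (with p < q) to q − p. For instance
  ∂[v_4,v_5] = [v_5] − [v_4].
The resulting 7×9 matrix has rank 6, and its Smith normal form has invariant factors (1,1,1,1,1,1).

From H_k ≅ ker(∂_k) / im(∂_{k+1}) we obtain:

  H_0: rank C_0 − rank ∂_1 = 7 − 6 = 1, and the invariant factors of ∂_1 are all 1, so H_0 ≅ Z.
  H_1: rank ker ∂_1 − rank ∂_2 = (9 − 6) − 0 = 3, and there is no ∂_2, so H_1 ≅ Z^3.

As a check, the Euler characteristic is 7 − 9 = -2, which agrees with 1 − 3 = -2.
(K is a triangulation of a wedge of 3 circles.)

H_0 = Z,  H_1 = Z^3.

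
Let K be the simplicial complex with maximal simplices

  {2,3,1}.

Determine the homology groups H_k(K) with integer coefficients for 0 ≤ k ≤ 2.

We work with the vertex ordering 1 < 2 < 3. The simplices of K, each written with vertices in increasing order, are:

  0-simplices (3): [1], [2], [3]
  1-simplices (3): [1,2], [1,3], [2,3]
  2-simplices (1): [1,2,3]

giving chain groups C_0 ≅ Z^3, C_1 ≅ Z^3, C_2 ≅ Z^1.

∂_1: C_1 → C_0 sends each edge [p,q] (with p < q) to q − p. For instance
  ∂[2,3] = [3] − [2].
This gives a 3×3 integer matrix of rank 2; reducing to Smith normal form yields diagonal entries (1,1).

The boundary map ∂_2: C_2 → C_1 sends each 2-simplex [p,q,r] to [q,r] − [p,r] + [p,q]. For instance
  ∂[1,2,3] = [2,3] − [1,3] + [1,2].
The 3×1 boundary matrix has rank 1 and Smith normal form diag(1).

Now H_k = ker ∂_k / im ∂_{k+1}, so:

  H_0: rank C_0 − rank ∂_1 = 3 − 2 = 1, and the invariant factors of ∂_1 are all 1, so H_0 = Z.
  H_1: rank ker ∂_1 − rank ∂_2 = (3 − 2) − 1 = 0, and the invariant factors of ∂_2 are all 1, so H_1 = 0.
  H_2: rank ker ∂_2 − rank ∂_3 = (1 − 1) − 0 = 0, and there is no ∂_3, so H_2 = 0.

As a check, the Euler characteristic is 3 − 3 + 1 = 1, which agrees with 1 − 0 + 0 = 1.

H_0 = Z,  H_1 = 0,  H_2 = 0.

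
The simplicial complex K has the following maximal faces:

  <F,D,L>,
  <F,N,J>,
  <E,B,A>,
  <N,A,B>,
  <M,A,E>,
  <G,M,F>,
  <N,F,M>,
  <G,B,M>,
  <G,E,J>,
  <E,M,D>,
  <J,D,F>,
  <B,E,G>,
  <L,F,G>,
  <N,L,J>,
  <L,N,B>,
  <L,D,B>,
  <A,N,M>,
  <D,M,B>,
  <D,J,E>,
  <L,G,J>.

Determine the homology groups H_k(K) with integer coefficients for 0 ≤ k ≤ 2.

H_0 = Z,  H_1 = Z ⊕ Z/2Z,  H_2 = 0.

Take the total order A < B < D < E < F < G < J < L < M < N on the vertex set. Then K (dimension 2) consists of the simplices:

  0-simplices (10): A, B, D, E, F, G, J, L, M, N
  1-simplices (30): AB, AE, AM, AN, BD, BE, BG, BL, BM, BN, DE, DF, DJ, DL, DM, EG, EJ, EM, FG, FJ, FL, FM, FN, GJ, GL, GM, JL, JN, LN, MN
  2-simplices (20): ABE, ABN, AEM, AMN, BDL, BDM, BEG, BGM, BLN, DEJ, DEM, DFJ, DFL, EGJ, FGL, FGM, FJN, FMN, GJL, JLN

giving chain groups C_0 ≅ Z^10, C_1 ≅ Z^30, C_2 ≅ Z^20.

∂_1: C_1 → C_0 is given by ∂[p,q] = [q] − [p].
This gives a 10×30 integer matrix of rank 9; reducing to Smith normal form yields diagonal entries (1,1,1,1,1,1,1,1,1).

Boundary ∂_2: C_2 → C_1 maps a triangle to the signed sum of its edges. For instance
  ∂GJL = JL − GL + GJ,
  ∂AMN = MN − AN + AM.
The 30×20 boundary matrix has rank 20 and Smith normal form diag(1,1,1,1,1,1,1,1,1,1,1,1,1,1,1,1,1,1,1,2).

Computing H_k = (kernel of ∂_k) / (image of ∂_{k+1}):

  H_0: rank C_0 − rank ∂_1 = 10 − 9 = 1, and the invariant factors of ∂_1 are all 1, so H_0 = Z.
  H_1: rank ker ∂_1 − rank ∂_2 = (30 − 9) − 20 = 1, and ∂_2 has invariant factor 2 > 1, so H_1 = Z ⊕ Z/2Z.
  H_2: rank ker ∂_2 − rank ∂_3 = (20 − 20) − 0 = 0, and there is no ∂_3, so H_2 = 0.

As a check, the Euler characteristic is 10 − 30 + 20 = 0, which agrees with 1 − 1 + 0 = 0.
(K is a triangulation of the Klein bottle.)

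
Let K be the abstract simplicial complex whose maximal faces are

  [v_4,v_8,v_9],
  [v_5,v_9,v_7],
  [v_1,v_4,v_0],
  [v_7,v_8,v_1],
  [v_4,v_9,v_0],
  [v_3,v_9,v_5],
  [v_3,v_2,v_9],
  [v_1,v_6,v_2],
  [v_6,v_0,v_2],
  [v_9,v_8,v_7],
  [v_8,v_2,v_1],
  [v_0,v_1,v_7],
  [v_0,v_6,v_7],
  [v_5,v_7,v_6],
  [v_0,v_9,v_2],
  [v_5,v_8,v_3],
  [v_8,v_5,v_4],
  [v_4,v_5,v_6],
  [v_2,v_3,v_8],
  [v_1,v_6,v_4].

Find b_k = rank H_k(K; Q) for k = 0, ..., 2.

b_0 = 1, b_1 = 1, b_2 = 0.

We work with the vertex ordering v_0 < v_1 < v_2 < v_3 < v_4 < v_5 < v_6 < v_7 < v_8 < v_9. The simplices of K, each written with vertices in increasing order, are:

  0-simplices (10): [v_0], [v_1], [v_2], [v_3], [v_4], [v_5], [v_6], [v_7], [v_8], [v_9]
  1-simplices (30): (30 of them)
  2-simplices (20): (20 of them)

Hence C_0 ≅ Z^10, C_1 ≅ Z^30, C_2 ≅ Z^20.

The boundary map ∂_1: C_1 → C_0 is given by ∂[p,q] = [q] − [p]. For instance
  ∂[v_7,v_8] = [v_8] − [v_7].
This gives a 10×30 integer matrix of rank 9; reducing to Smith normal form yields diagonal entries (1,1,1,1,1,1,1,1,1).

The boundary map ∂_2: C_2 → C_1 sends each 2-simplex [p,q,r] to [q,r] − [p,r] + [p,q]. For instance
  ∂[v_7,v_8,v_9] = [v_8,v_9] − [v_7,v_9] + [v_7,v_8],
  ∂[v_0,v_4,v_9] = [v_4,v_9] − [v_0,v_9] + [v_0,v_4].
The 30×20 boundary matrix has rank 20 and Smith normal form diag(1,1,1,1,1,1,1,1,1,1,1,1,1,1,1,1,1,1,1,2).

Now H_k = ker ∂_k / im ∂_{k+1}, so:

  H_0: rank C_0 − rank ∂_1 = 10 − 9 = 1, and the invariant factors of ∂_1 are all 1, so H_0 ≅ Z.
  H_1: rank ker ∂_1 − rank ∂_2 = (30 − 9) − 20 = 1, and ∂_2 has invariant factor 2 > 1, so H_1 ≅ Z ⊕ Z/2.
  H_2: rank ker ∂_2 − rank ∂_3 = (20 − 20) − 0 = 0, and there is no ∂_3, so H_2 ≅ 0.

Hence the Betti numbers are b_0 = 1, b_1 = 1, b_2 = 0.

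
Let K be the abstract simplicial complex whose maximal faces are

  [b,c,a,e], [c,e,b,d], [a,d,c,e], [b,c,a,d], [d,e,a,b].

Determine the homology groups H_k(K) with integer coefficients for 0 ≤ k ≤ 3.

Take the total order a < b < c < d < e on the vertex set. Then K (dimension 3) consists of the simplices:

  0-simplices (5): a, b, c, d, e
  1-simplices (10): ab, ac, ad, ae, bc, bd, be, cd, ce, de
  2-simplices (10): abc, abd, abe, acd, ace, ade, bcd, bce, bde, cde
  3-simplices (5): abcd, abce, abde, acde, bcde

Hence C_0 ≅ Z^5, C_1 ≅ Z^10, C_2 ≅ Z^10, C_3 ≅ Z^5.

∂_1: C_1 → C_0 is given by ∂[p,q] = [q] − [p].
The 5×10 boundary matrix has rank 4 and Smith normal form diag(1,1,1,1).

Boundary ∂_2: C_2 → C_1 sends each 2-simplex [p,q,r] to [q,r] − [p,r] + [p,q]. For instance
  ∂abc = bc − ac + ab,
  ∂acd = cd − ad + ac.
The resulting 10×10 matrix has rank 6, and its Smith normal form has invariant factors (1,1,1,1,1,1).

∂_3: C_3 → C_2 sends each 3-simplex σ to the alternating sum Σ_i (−1)^i (σ with its i-th vertex removed). For instance
  ∂acde = cde − ade + ace − acd,
  ∂bcde = cde − bde + bce − bcd.
This gives a 10×5 integer matrix of rank 4; reducing to Smith normal form yields diagonal entries (1,1,1,1).

Now H_k = ker ∂_k / im ∂_{k+1}, so:

  H_0: rank C_0 − rank ∂_1 = 5 − 4 = 1, and the invariant factors of ∂_1 are all 1, so H_0 ≅ Z.
  H_1: rank ker ∂_1 − rank ∂_2 = (10 − 4) − 6 = 0, and the invariant factors of ∂_2 are all 1, so H_1 ≅ 0.
  H_2: rank ker ∂_2 − rank ∂_3 = (10 − 6) − 4 = 0, and the invariant factors of ∂_3 are all 1, so H_2 ≅ 0.
  H_3: rank ker ∂_3 − rank ∂_4 = (5 − 4) − 0 = 1, and there is no ∂_4, so H_3 ≅ Z.

As a check, the Euler characteristic is 5 − 10 + 10 − 5 = 0, which agrees with 1 − 0 + 0 − 1 = 0.

H_0 = Z,  H_1 = 0,  H_2 = 0,  H_3 = Z.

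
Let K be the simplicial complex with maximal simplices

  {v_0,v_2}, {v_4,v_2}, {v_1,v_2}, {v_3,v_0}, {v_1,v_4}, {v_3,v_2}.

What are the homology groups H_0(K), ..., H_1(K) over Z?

H_0 ≅ Z,  H_1 ≅ Z^2.

We work with the vertex ordering v_0 < v_1 < v_2 < v_3 < v_4. The simplices of K, each written with vertices in increasing order, are:

  0-simplices (5): [v_0], [v_1], [v_2], [v_3], [v_4]
  1-simplices (6): [v_0,v_2], [v_0,v_3], [v_1,v_2], [v_1,v_4], [v_2,v_3], [v_2,v_4]

Hence C_0 ≅ Z^5, C_1 ≅ Z^6.

The boundary map ∂_1: C_1 → C_0 maps an edge to its endpoints' difference, ∂[p,q] = q − p. For instance
  ∂[v_1,v_4] = [v_4] − [v_1].
The 5×6 boundary matrix has rank 4 and Smith normal form diag(1,1,1,1).

Computing H_k = (kernel of ∂_k) / (image of ∂_{k+1}):

  H_0: rank C_0 − rank ∂_1 = 5 − 4 = 1, and the invariant factors of ∂_1 are all 1, so H_0 = Z.
  H_1: rank ker ∂_1 − rank ∂_2 = (6 − 4) − 0 = 2, and there is no ∂_2, so H_1 = Z^2.

(K is a triangulation of a wedge of 2 circles.)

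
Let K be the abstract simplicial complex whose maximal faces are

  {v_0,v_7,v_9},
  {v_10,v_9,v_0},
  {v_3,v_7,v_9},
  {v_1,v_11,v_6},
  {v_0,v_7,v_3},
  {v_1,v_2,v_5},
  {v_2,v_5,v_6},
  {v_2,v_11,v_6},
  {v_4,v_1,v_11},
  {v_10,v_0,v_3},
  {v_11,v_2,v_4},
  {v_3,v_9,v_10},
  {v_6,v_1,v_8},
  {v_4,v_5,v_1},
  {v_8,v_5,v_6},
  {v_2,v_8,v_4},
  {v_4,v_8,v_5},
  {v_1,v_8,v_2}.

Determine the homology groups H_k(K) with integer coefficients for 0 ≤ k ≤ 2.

Order the vertices as v_0 < v_1 < v_2 < v_3 < v_4 < v_5 < v_6 < v_7 < v_8 < v_9 < v_10 < v_11. Listing each simplex with vertices in this order, K has dimension 2 with simplices:

  0-simplices (12): [v_0], [v_1], [v_2], [v_3], [v_4], [v_5], [v_6], [v_7], [v_8], [v_9], [v_10], [v_11]
  1-simplices (27): (27 of them)
  2-simplices (18): (18 of them)

giving chain groups C_0 ≅ Z^12, C_1 ≅ Z^27, C_2 ≅ Z^18.

Boundary ∂_1: C_1 → C_0 sends each edge [p,q] (with p < q) to q − p.
The 12×27 boundary matrix has rank 10 and Smith normal form diag(1,1,1,1,1,1,1,1,1,1).

∂_2: C_2 → C_1 acts by ∂[p,q,r] = [q,r] − [p,r] + [p,q]. For instance
  ∂[v_1,v_6,v_8] = [v_6,v_8] − [v_1,v_8] + [v_1,v_6],
  ∂[v_1,v_2,v_5] = [v_2,v_5] − [v_1,v_5] + [v_1,v_2].
This gives a 27×18 integer matrix of rank 17; reducing to Smith normal form yields diagonal entries (1,1,1,1,1,1,1,1,1,1,1,1,1,1,1,1,2).

Now H_k = ker ∂_k / im ∂_{k+1}, so:

  H_0: rank C_0 − rank ∂_1 = 12 − 10 = 2, and the invariant factors of ∂_1 are all 1, so H_0 ≅ Z^2.
  H_1: rank ker ∂_1 − rank ∂_2 = (27 − 10) − 17 = 0, and ∂_2 has invariant factor 2 > 1, so H_1 ≅ Z/2Z.
  H_2: rank ker ∂_2 − rank ∂_3 = (18 − 17) − 0 = 1, and there is no ∂_3, so H_2 ≅ Z.

H_0 ≅ Z^2,  H_1 ≅ Z/2Z,  H_2 ≅ Z.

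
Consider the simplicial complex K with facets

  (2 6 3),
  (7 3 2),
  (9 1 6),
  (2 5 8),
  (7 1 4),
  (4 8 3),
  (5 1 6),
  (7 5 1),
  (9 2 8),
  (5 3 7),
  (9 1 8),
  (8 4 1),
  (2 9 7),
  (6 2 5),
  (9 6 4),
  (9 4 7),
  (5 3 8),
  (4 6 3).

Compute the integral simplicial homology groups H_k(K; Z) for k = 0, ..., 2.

K has 9 vertices, 27 edges, 18 triangles.
rank ∂_0 = 0, rank ∂_1 = 8 ⇒ b_0 = 9 − 0 − 8 = 1; all invariant factors of ∂_1 are 1 so no torsion. So H_0 ≅ Z.
rank ∂_1 = 8, rank ∂_2 = 18 ⇒ b_1 = 27 − 8 − 18 = 1; ∂_2 has invariant factor(s) [2] giving torsion. So H_1 ≅ Z × Z/2.
rank ∂_2 = 18, rank ∂_3 = 0 ⇒ b_2 = 18 − 18 − 0 = 0. So H_2 ≅ 0.

H_0 ≅ Z,  H_1 ≅ Z × Z/2,  H_2 = 0.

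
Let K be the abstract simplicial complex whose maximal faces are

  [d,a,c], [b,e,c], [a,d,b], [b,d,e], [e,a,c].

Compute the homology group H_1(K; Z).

Fix the vertex order a < b < c < d < e and write every simplex with vertices in increasing order. Then dim K = 2 and the simplices of K are:

  0-simplices (5): a, b, c, d, e
  1-simplices (10): ab, ac, ad, ae, bc, bd, be, cd, ce, de
  2-simplices (5): abd, acd, ace, bce, bde

Hence C_0 ≅ Z^5, C_1 ≅ Z^10, C_2 ≅ Z^5.

The boundary map ∂_1: C_1 → C_0 is given by ∂[p,q] = [q] − [p]. For instance
  ∂bd = d − b.
The resulting 5×10 matrix has rank 4, and its Smith normal form has invariant factors (1,1,1,1).

Boundary ∂_2: C_2 → C_1 acts by ∂[p,q,r] = [q,r] − [p,r] + [p,q]. For instance
  ∂bde = de − be + bd,
  ∂bce = ce − be + bc.
This gives a 10×5 integer matrix of rank 5; reducing to Smith normal form yields diagonal entries (1,1,1,1,1).

Reading off H_k = ker ∂_k / im ∂_{k+1}:

  H_1: rank ker ∂_1 − rank ∂_2 = (10 − 4) − 5 = 1, and the invariant factors of ∂_2 are all 1, so H_1 = Z.

H_1 = Z.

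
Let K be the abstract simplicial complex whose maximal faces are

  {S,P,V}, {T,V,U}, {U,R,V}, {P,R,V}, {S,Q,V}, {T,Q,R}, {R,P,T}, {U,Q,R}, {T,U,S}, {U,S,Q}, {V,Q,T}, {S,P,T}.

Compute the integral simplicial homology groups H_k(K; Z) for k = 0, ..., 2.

Fix the vertex order P < Q < R < S < T < U < V and write every simplex with vertices in increasing order. Then dim K = 2 and the simplices of K are:

  0-simplices (7): P, Q, R, S, T, U, V
  1-simplices (18): PR, PS, PT, PV, QR, QS, QT, QU, QV, RT, RU, RV, ST, SU, SV, TU, TV, UV
  2-simplices (12): PRT, PRV, PST, PSV, QRT, QRU, QSU, QSV, QTV, RUV, STU, TUV

giving chain groups C_0 ≅ Z^7, C_1 ≅ Z^18, C_2 ≅ Z^12.

∂_1: C_1 → C_0 sends each edge [p,q] (with p < q) to q − p. For instance
  ∂SU = U − S.
The resulting 7×18 matrix has rank 6, and its Smith normal form has invariant factors (1,1,1,1,1,1).

The boundary map ∂_2: C_2 → C_1 maps a triangle to the signed sum of its edges. For instance
  ∂PST = ST − PT + PS,
  ∂QRT = RT − QT + QR.
This gives a 18×12 integer matrix of rank 12; reducing to Smith normal form yields diagonal entries (1,1,1,1,1,1,1,1,1,1,1,2).

Reading off H_k = ker ∂_k / im ∂_{k+1}:

  H_0: rank C_0 − rank ∂_1 = 7 − 6 = 1, and the invariant factors of ∂_1 are all 1, so H_0 ≅ Z.
  H_1: rank ker ∂_1 − rank ∂_2 = (18 − 6) − 12 = 0, and ∂_2 has invariant factor 2 > 1, so H_1 ≅ Z/2Z.
  H_2: rank ker ∂_2 − rank ∂_3 = (12 − 12) − 0 = 0, and there is no ∂_3, so H_2 ≅ 0.

H_0 ≅ Z,  H_1 ≅ Z/2Z,  H_2 = 0.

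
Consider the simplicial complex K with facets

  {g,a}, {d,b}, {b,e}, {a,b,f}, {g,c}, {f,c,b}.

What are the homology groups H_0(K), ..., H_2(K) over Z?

K has 7 vertices, 9 edges, 2 triangles.
rank ∂_0 = 0, rank ∂_1 = 6 ⇒ b_0 = 7 − 0 − 6 = 1; all invariant factors of ∂_1 are 1 so no torsion. So H_0 = Z.
rank ∂_1 = 6, rank ∂_2 = 2 ⇒ b_1 = 9 − 6 − 2 = 1; all invariant factors of ∂_2 are 1 so no torsion. So H_1 = Z.
rank ∂_2 = 2, rank ∂_3 = 0 ⇒ b_2 = 2 − 2 − 0 = 0. So H_2 = 0.

H_0 = Z,  H_1 = Z,  H_2 = 0.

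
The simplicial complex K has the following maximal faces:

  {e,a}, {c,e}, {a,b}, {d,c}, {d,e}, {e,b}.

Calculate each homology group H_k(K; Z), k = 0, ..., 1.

H_0 = Z,  H_1 = Z^2.

We work with the vertex ordering a < b < c < d < e. The simplices of K, each written with vertices in increasing order, are:

  0-simplices (5): a, b, c, d, e
  1-simplices (6): ab, ae, be, cd, ce, de

so the chain groups are C_0 ≅ Z^5, C_1 ≅ Z^6.

Boundary ∂_1: C_1 → C_0 is given by ∂[p,q] = [q] − [p].
The resulting 5×6 matrix has rank 4, and its Smith normal form has invariant factors (1,1,1,1).

From H_k ≅ ker(∂_k) / im(∂_{k+1}) we obtain:

  H_0: rank C_0 − rank ∂_1 = 5 − 4 = 1, and the invariant factors of ∂_1 are all 1, so H_0 = Z.
  H_1: rank ker ∂_1 − rank ∂_2 = (6 − 4) − 0 = 2, and there is no ∂_2, so H_1 = Z^2.

As a check, the Euler characteristic is 5 − 6 = -1, which agrees with 1 − 2 = -1.
(K is a triangulation of a wedge of 2 circles.)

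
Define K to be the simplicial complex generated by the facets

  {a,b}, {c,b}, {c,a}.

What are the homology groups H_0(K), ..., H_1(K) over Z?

We work with the vertex ordering a < b < c. The simplices of K, each written with vertices in increasing order, are:

  0-simplices (3): a, b, c
  1-simplices (3): ab, ac, bc

Hence C_0 ≅ Z^3, C_1 ≅ Z^3.

Boundary ∂_1: C_1 → C_0 sends each edge [p,q] (with p < q) to q − p.
The resulting 3×3 matrix has rank 2, and its Smith normal form has invariant factors (1,1).

Now H_k = ker ∂_k / im ∂_{k+1}, so:

  H_0: rank C_0 − rank ∂_1 = 3 − 2 = 1, and the invariant factors of ∂_1 are all 1, so H_0 ≅ Z.
  H_1: rank ker ∂_1 − rank ∂_2 = (3 − 2) − 0 = 1, and there is no ∂_2, so H_1 ≅ Z.

H_0 ≅ Z,  H_1 ≅ Z.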